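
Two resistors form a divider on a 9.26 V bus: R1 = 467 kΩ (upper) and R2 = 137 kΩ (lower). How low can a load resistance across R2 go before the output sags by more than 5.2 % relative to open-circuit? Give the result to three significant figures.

Output resistance R_th = R1‖R2 = (467 × 137)/604.0 = 105.9 kΩ.
The fractional drop is R_th/(R_th + R_L); requiring this ≤ 0.0520 gives R_L ≥ R_th(1/0.0520 − 1) = 105.9 × 18.23 = 1.93 MΩ.

R_L(min) ≈ 1.93 MΩ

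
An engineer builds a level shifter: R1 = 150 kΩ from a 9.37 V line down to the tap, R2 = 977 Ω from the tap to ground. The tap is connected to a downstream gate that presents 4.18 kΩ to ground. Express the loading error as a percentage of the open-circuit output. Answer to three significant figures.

18.8 %

Unloaded V = 9.37 × 977/151000 = 0.06063 V.
Loaded: R2‖R_L = 791.9 Ω, giving V = 9.37 × 791.9/150800 = 0.04921 V.
Drop = (0.06063 − 0.04921) / 0.06063 = 18.8 %.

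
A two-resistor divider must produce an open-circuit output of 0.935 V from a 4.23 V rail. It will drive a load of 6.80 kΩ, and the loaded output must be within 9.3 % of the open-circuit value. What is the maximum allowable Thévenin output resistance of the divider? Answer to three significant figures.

R_th ≤ 697 Ω

Loading drop = R_th/(R_th + R_L) ≤ 0.0930, so R_th ≤ R_L · ε/(1−ε) = 6.80 kΩ × 0.0930/0.9070 = 697 Ω.
(Any R1, R2 with R2/(R1+R2) = 0.221 and R1‖R2 ≤ 697 Ω will meet the spec.)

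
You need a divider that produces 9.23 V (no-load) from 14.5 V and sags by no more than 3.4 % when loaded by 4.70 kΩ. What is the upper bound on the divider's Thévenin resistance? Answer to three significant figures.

Loading drop = R_th/(R_th + R_L) ≤ 0.0340, so R_th ≤ R_L · ε/(1−ε) = 4.70 kΩ × 0.0340/0.9660 = 165 Ω.

R_th ≤ 165 Ω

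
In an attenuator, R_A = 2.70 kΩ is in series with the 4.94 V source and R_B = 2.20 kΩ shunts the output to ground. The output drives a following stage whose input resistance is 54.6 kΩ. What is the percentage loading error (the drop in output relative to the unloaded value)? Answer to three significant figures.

2.17 %

The divider's output (Thévenin) resistance is R_A‖R_B = 1.212 kΩ.
Fractional drop under load = R_th/(R_th + R_L) = 1.212 / (1.212 + 54.6) = 0.02172.
So the output falls by 2.17 %.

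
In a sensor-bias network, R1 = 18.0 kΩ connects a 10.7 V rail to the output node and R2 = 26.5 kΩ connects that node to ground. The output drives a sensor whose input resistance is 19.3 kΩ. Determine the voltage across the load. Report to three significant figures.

V_out ≈ 4.10 V

The load sits in parallel with R2: R2‖R_L = (26.5 × 19.3) / (26.5 + 19.3) = 11.17 kΩ.
V_out = 10.7 × 11.17 / (18.0 + 11.17) = 10.7 × 11.17/29.17 = 4.10 V.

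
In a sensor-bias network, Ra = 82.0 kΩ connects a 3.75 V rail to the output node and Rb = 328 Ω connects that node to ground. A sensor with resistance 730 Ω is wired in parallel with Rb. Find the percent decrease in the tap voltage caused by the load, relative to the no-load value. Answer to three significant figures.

30.9 %

Unloaded V = 3.75 × 328/82330 = 0.01494 V.
Loaded: Rb‖R_L = 226.3 Ω, giving V = 3.75 × 226.3/82230 = 0.01032 V.
Drop = (0.01494 − 0.01032) / 0.01494 = 30.9 %.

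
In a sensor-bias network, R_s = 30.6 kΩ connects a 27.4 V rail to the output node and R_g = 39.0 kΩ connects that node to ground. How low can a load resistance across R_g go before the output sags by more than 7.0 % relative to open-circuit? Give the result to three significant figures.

R_L(min) ≈ 228 kΩ

Output resistance R_th = R_s‖R_g = (30.6 × 39.0)/69.60 = 17.15 kΩ.
The fractional drop is R_th/(R_th + R_L); requiring this ≤ 0.0700 gives R_L ≥ R_th(1/0.0700 − 1) = 17.15 × 13.29 = 228 kΩ.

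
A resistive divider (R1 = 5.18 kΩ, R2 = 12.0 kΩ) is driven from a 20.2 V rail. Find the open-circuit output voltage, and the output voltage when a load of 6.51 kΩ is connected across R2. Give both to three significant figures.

Unloaded: 14.1 V; loaded: 9.07 V

Open-circuit: V = 20.2 × 12.0/(5.18 + 12.0) = 14.1 V.
With the load, R2 becomes R2‖R_L = 4.220 kΩ, so V = 20.2 × 4.220/9.400 = 9.07 V.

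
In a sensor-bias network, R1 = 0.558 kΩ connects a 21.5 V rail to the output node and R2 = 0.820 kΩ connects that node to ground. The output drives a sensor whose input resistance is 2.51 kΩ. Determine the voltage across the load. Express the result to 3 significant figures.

The load sits in parallel with R2: R2‖R_L = (820 × 2510) / (820 + 2510) = 618.1 Ω.
V_out = 21.5 × 618.1 / (558 + 618.1) = 21.5 × 618.1/1176 = 11.3 V.

V_out ≈ 11.3 V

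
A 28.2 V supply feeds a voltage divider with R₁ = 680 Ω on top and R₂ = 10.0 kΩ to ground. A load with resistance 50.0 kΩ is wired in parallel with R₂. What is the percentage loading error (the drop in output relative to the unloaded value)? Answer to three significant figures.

The divider's output (Thévenin) resistance is R₁‖R₂ = 636.7 Ω.
Fractional drop under load = R_th/(R_th + R_L) = 636.7 / (636.7 + 50000) = 0.01257.
So the output falls by 1.26 %.

1.26 %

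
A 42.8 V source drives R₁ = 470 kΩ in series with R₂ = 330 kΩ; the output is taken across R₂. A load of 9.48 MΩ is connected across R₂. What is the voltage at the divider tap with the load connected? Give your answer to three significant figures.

The load sits in parallel with R₂: R₂‖R_L = (330 × 9480) / (330 + 9480) = 318.9 kΩ.
V_out = 42.8 × 318.9 / (470 + 318.9) = 42.8 × 318.9/788.9 = 17.3 V.

V_out ≈ 17.3 V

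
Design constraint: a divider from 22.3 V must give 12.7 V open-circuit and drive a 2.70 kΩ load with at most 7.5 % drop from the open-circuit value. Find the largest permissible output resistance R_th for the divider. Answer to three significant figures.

Loading drop = R_th/(R_th + R_L) ≤ 0.0750, so R_th ≤ R_L · ε/(1−ε) = 2.70 kΩ × 0.0750/0.9250 = 219 Ω.
(Any R1, R2 with R2/(R1+R2) = 0.570 and R1‖R2 ≤ 219 Ω will meet the spec.)

R_th ≤ 219 Ω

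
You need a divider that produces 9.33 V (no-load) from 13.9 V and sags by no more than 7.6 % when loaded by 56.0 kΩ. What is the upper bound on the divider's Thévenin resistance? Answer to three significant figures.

Loading drop = R_th/(R_th + R_L) ≤ 0.0760, so R_th ≤ R_L · ε/(1−ε) = 56.0 kΩ × 0.0760/0.9240 = 4.61 kΩ.

R_th ≤ 4.61 kΩ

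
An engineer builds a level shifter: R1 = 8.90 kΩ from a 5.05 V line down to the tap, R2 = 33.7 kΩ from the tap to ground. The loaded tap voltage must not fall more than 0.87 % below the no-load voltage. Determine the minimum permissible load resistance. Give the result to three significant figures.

R_L(min) ≈ 802 kΩ

Output resistance R_th = R1‖R2 = (8.90 × 33.7)/42.60 = 7.041 kΩ.
The fractional drop is R_th/(R_th + R_L); requiring this ≤ 0.00870 gives R_L ≥ R_th(1/0.00870 − 1) = 7.041 × 113.9 = 802 kΩ.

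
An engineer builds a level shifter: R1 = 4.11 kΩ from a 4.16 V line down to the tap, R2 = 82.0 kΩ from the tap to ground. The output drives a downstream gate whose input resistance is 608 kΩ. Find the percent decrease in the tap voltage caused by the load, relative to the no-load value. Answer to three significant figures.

0.640 %

The divider's output (Thévenin) resistance is R1‖R2 = 3.914 kΩ.
Fractional drop under load = R_th/(R_th + R_L) = 3.914 / (3.914 + 608) = 0.006396.
So the output falls by 0.640 %.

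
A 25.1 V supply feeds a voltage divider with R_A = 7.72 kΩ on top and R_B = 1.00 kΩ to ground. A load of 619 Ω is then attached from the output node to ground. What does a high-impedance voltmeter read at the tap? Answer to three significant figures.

V_out ≈ 1.18 V

The load sits in parallel with R_B: R_B‖R_L = (1000 × 619) / (1000 + 619) = 382.3 Ω.
V_out = 25.1 × 382.3 / (7720 + 382.3) = 25.1 × 382.3/8102 = 1.18 V.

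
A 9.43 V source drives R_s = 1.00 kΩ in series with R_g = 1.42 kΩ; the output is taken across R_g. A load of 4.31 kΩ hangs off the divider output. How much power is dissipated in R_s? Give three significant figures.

Total resistance from the source is R_s + (R_g‖R_L) = 2.068 kΩ, so I = 9.43/2.068 kΩ = 4.560 mA.
P = I²·R_s = (4.560 mA)² × 1.00 kΩ = 20.8 mW.

P ≈ 20.8 mW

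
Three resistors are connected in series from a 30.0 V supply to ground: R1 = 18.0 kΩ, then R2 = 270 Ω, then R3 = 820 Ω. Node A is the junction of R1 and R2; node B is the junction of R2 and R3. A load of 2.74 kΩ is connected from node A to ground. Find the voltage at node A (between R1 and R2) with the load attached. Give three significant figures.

Below node A the series string R2+R3 = 1090 Ω sits in parallel with the 2740 Ω load: 779.8 Ω.
V_A = 30.0 × 779.8/(18000 + 779.8) = 1.25 V.

V ≈ 1.25 V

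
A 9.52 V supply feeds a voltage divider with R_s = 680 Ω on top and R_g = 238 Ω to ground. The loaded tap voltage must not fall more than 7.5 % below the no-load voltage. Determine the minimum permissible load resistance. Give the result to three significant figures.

R_L(min) ≈ 2.17 kΩ

Output resistance R_th = R_s‖R_g = (680 × 238)/918.0 = 176.3 Ω.
The fractional drop is R_th/(R_th + R_L); requiring this ≤ 0.0750 gives R_L ≥ R_th(1/0.0750 − 1) = 176.3 × 12.33 = 2.17 kΩ.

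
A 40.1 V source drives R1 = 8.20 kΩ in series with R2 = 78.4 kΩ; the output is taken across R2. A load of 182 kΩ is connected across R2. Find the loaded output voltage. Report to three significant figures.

V_out ≈ 34.9 V

The load sits in parallel with R2: R2‖R_L = (78.4 × 182) / (78.4 + 182) = 54.80 kΩ.
V_out = 40.1 × 54.80 / (8.20 + 54.80) = 40.1 × 54.80/63.00 = 34.9 V.
(Unloaded it would have been 36.3 V.)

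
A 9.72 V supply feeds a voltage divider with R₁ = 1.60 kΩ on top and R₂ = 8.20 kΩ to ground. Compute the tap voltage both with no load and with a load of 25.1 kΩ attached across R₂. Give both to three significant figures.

Open-circuit: V = 9.72 × 8.20/(1.60 + 8.20) = 8.13 V.
With the load, R₂ becomes R₂‖R_L = 6.181 kΩ, so V = 9.72 × 6.181/7.781 = 7.72 V.

Unloaded: 8.13 V; loaded: 7.72 V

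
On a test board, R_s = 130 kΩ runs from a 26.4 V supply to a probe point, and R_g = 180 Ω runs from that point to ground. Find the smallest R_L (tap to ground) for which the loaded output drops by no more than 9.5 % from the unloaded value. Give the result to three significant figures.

Output resistance R_th = R_s‖R_g = (130000 × 180)/130200 = 179.8 Ω.
The fractional drop is R_th/(R_th + R_L); requiring this ≤ 0.0950 gives R_L ≥ R_th(1/0.0950 − 1) = 179.8 × 9.526 = 1.71 kΩ.

R_L(min) ≈ 1.71 kΩ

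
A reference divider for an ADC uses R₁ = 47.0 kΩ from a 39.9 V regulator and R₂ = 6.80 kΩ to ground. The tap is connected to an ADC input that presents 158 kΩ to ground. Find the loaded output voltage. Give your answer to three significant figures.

The load sits in parallel with R₂: R₂‖R_L = (6.80 × 158) / (6.80 + 158) = 6.519 kΩ.
V_out = 39.9 × 6.519 / (47.0 + 6.519) = 39.9 × 6.519/53.52 = 4.86 V.

V_out ≈ 4.86 V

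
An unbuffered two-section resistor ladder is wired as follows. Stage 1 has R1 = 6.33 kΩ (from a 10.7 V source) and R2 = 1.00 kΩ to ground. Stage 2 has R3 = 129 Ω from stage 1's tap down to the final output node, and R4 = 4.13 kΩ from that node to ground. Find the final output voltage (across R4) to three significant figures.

Stage 2 presents R3+R4 = 4259 Ω as a load on stage 1's tap.
Stage 1's lower leg becomes R2‖(R3+R4) = 809.8 Ω, so V_mid = 10.7 × 809.8/7140 = 1.214 V.
Stage 2 is itself unloaded: V_out = V_mid × R4/(R3+R4) = 1.214 × 4130/4259 = 1.18 V.

V_out ≈ 1.18 V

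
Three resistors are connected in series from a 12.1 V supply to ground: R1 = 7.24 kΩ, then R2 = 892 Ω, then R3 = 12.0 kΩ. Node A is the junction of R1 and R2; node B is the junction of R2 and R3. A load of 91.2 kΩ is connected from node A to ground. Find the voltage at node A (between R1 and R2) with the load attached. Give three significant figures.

Below node A the series string R2+R3 = 12890 Ω sits in parallel with the 91200 Ω load: 11300 Ω.
V_A = 12.1 × 11300/(7240 + 11300) = 7.37 V.

V ≈ 7.37 V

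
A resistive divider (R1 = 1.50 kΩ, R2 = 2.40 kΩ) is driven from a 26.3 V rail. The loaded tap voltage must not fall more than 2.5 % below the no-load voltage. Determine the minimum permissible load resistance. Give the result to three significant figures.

R_L(min) ≈ 36.0 kΩ

Output resistance R_th = R1‖R2 = (1500 × 2400)/3900 = 923.1 Ω.
The fractional drop is R_th/(R_th + R_L); requiring this ≤ 0.0250 gives R_L ≥ R_th(1/0.0250 − 1) = 923.1 × 39.00 = 36.0 kΩ.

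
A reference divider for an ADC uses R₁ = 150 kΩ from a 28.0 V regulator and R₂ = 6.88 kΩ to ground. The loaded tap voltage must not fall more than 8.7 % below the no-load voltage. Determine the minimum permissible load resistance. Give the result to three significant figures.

R_L(min) ≈ 69.0 kΩ

Output resistance R_th = R₁‖R₂ = (150 × 6.88)/156.9 = 6.578 kΩ.
The fractional drop is R_th/(R_th + R_L); requiring this ≤ 0.0870 gives R_L ≥ R_th(1/0.0870 − 1) = 6.578 × 10.49 = 69.0 kΩ.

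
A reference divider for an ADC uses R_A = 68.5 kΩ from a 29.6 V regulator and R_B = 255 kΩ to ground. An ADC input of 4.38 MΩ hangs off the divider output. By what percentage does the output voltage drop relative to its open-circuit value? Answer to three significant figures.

1.22 %

The divider's output (Thévenin) resistance is R_A‖R_B = 54.00 kΩ.
Fractional drop under load = R_th/(R_th + R_L) = 54.00 / (54.00 + 4380) = 0.01218.
So the output falls by 1.22 %.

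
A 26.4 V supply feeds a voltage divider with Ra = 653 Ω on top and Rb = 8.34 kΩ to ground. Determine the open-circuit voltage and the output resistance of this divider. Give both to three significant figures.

V_th = 24.5 V, R_th = 606 Ω

V_th is the open-circuit tap voltage: 26.4 × 8340/(653 + 8340) = 24.5 V.
With the supply zeroed, Ra and Rb appear in parallel from the tap: R_th = Ra‖Rb = (653 × 8340)/8993 = 606 Ω.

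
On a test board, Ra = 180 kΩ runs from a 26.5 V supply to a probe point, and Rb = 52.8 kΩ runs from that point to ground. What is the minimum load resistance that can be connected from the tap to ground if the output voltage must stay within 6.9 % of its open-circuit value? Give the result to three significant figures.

R_L(min) ≈ 551 kΩ

Output resistance R_th = Ra‖Rb = (180 × 52.8)/232.8 = 40.82 kΩ.
The fractional drop is R_th/(R_th + R_L); requiring this ≤ 0.0690 gives R_L ≥ R_th(1/0.0690 − 1) = 40.82 × 13.49 = 551 kΩ.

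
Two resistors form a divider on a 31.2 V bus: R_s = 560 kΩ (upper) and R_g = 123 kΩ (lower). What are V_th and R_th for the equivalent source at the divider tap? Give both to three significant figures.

V_th = 5.62 V, R_th = 101 kΩ

V_th is the open-circuit tap voltage: 31.2 × 123/(560 + 123) = 5.62 V.
With the supply zeroed, R_s and R_g appear in parallel from the tap: R_th = R_s‖R_g = (560 × 123)/683.0 = 101 kΩ.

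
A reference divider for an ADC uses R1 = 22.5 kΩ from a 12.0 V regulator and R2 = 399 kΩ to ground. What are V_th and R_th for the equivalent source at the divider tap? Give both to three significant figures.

V_th = 11.4 V, R_th = 21.3 kΩ

V_th is the open-circuit tap voltage: 12.0 × 399/(22.5 + 399) = 11.4 V.
With the supply zeroed, R1 and R2 appear in parallel from the tap: R_th = R1‖R2 = (22.5 × 399)/421.5 = 21.3 kΩ.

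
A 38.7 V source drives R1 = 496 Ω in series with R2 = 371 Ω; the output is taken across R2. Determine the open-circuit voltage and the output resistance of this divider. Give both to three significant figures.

V_th is the open-circuit tap voltage: 38.7 × 371/(496 + 371) = 16.6 V.
With the supply zeroed, R1 and R2 appear in parallel from the tap: R_th = R1‖R2 = (496 × 371)/867.0 = 212 Ω.

V_th = 16.6 V, R_th = 212 Ω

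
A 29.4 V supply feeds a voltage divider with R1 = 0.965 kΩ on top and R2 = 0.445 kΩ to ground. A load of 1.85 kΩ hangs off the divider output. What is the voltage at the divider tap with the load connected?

V_out ≈ 7.97 V

The load sits in parallel with R2: R2‖R_L = (445 × 1850) / (445 + 1850) = 358.7 Ω.
V_out = 29.4 × 358.7 / (965 + 358.7) = 29.4 × 358.7/1324 = 7.97 V.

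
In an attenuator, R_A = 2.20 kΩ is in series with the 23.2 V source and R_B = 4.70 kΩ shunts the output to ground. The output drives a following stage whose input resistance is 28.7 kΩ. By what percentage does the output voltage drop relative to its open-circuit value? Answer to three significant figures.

The divider's output (Thévenin) resistance is R_A‖R_B = 1.499 kΩ.
Fractional drop under load = R_th/(R_th + R_L) = 1.499 / (1.499 + 28.7) = 0.04962.
So the output falls by 4.96 %.

4.96 %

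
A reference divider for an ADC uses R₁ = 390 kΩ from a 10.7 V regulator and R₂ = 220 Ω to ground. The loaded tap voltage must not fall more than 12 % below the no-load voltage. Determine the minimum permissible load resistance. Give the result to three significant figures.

R_L(min) ≈ 1.61 kΩ

Output resistance R_th = R₁‖R₂ = (390000 × 220)/390200 = 219.9 Ω.
The fractional drop is R_th/(R_th + R_L); requiring this ≤ 0.120 gives R_L ≥ R_th(1/0.120 − 1) = 219.9 × 7.333 = 1.61 kΩ.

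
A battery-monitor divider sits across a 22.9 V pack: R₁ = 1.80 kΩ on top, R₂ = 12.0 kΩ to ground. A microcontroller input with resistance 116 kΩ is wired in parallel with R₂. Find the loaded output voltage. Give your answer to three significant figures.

V_out ≈ 19.6 V

The load sits in parallel with R₂: R₂‖R_L = (12.0 × 116) / (12.0 + 116) = 10.88 kΩ.
V_out = 22.9 × 10.88 / (1.80 + 10.88) = 22.9 × 10.88/12.68 = 19.6 V.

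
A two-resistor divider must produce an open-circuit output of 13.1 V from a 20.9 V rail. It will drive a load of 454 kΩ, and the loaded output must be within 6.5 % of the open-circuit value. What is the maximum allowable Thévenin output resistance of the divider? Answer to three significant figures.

Loading drop = R_th/(R_th + R_L) ≤ 0.0650, so R_th ≤ R_L · ε/(1−ε) = 454 kΩ × 0.0650/0.9350 = 31.6 kΩ.
(Any R1, R2 with R2/(R1+R2) = 0.627 and R1‖R2 ≤ 31.6 kΩ will meet the spec.)

R_th ≤ 31.6 kΩ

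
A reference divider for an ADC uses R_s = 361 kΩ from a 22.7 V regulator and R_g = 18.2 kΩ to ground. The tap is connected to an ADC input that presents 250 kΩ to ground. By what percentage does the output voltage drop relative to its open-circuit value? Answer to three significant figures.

The divider's output (Thévenin) resistance is R_s‖R_g = 17.33 kΩ.
Fractional drop under load = R_th/(R_th + R_L) = 17.33 / (17.33 + 250) = 0.06481.
So the output falls by 6.48 %.

6.48 %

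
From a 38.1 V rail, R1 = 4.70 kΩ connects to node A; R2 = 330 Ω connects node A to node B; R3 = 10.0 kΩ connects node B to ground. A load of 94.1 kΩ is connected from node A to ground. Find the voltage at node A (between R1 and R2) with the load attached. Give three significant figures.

V ≈ 25.3 V

Below node A the series string R2+R3 = 10330 Ω sits in parallel with the 94100 Ω load: 9308 Ω.
V_A = 38.1 × 9308/(4700 + 9308) = 25.3 V.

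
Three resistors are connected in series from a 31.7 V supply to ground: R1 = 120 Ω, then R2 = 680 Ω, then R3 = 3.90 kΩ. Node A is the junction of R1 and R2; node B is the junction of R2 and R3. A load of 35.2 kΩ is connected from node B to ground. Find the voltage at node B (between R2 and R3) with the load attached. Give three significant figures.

At node B, R3 is in parallel with the load: R3‖R_L = 3511 Ω.
Below node A the resistance is R2 + (R3‖R_L) = 4191 Ω, so V_A = 31.7 × 4191/4311 = 30.82 V.
Then V_B = V_A × (R3‖R_L)/(R2 + R3‖R_L) = 30.82 × 3511/4191 = 25.8 V.

V ≈ 25.8 V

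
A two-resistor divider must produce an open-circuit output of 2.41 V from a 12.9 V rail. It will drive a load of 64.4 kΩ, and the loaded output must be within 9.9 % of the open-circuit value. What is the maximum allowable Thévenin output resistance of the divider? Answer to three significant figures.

Loading drop = R_th/(R_th + R_L) ≤ 0.0990, so R_th ≤ R_L · ε/(1−ε) = 64.4 kΩ × 0.0990/0.9010 = 7.08 kΩ.
(Any R1, R2 with R2/(R1+R2) = 0.187 and R1‖R2 ≤ 7.08 kΩ will meet the spec.)

R_th ≤ 7.08 kΩ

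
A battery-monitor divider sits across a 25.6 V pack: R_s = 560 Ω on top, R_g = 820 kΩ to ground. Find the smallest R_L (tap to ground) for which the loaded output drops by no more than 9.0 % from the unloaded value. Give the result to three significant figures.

R_L(min) ≈ 5.66 kΩ

Output resistance R_th = R_s‖R_g = (560 × 820000)/820600 = 559.6 Ω.
The fractional drop is R_th/(R_th + R_L); requiring this ≤ 0.0900 gives R_L ≥ R_th(1/0.0900 − 1) = 559.6 × 10.11 = 5.66 kΩ.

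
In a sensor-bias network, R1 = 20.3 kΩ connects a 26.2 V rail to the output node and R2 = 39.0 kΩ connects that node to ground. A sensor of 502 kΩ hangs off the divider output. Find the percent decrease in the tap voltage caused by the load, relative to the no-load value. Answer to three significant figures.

The divider's output (Thévenin) resistance is R1‖R2 = 13.35 kΩ.
Fractional drop under load = R_th/(R_th + R_L) = 13.35 / (13.35 + 502) = 0.02591.
So the output falls by 2.59 %.

2.59 %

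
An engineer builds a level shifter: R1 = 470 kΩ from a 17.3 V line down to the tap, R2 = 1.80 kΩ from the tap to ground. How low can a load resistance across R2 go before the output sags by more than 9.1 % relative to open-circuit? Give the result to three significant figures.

Output resistance R_th = R1‖R2 = (470 × 1.80)/471.8 = 1.793 kΩ.
The fractional drop is R_th/(R_th + R_L); requiring this ≤ 0.0910 gives R_L ≥ R_th(1/0.0910 − 1) = 1.793 × 9.989 = 17.9 kΩ.

R_L(min) ≈ 17.9 kΩ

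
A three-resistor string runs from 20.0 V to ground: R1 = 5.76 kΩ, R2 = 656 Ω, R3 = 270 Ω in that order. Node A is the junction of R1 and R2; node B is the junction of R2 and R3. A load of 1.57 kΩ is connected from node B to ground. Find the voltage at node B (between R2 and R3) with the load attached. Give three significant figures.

V ≈ 0.693 V

At node B, R3 is in parallel with the load: R3‖R_L = 230.4 Ω.
Below node A the resistance is R2 + (R3‖R_L) = 886.4 Ω, so V_A = 20.0 × 886.4/6646 = 2.667 V.
Then V_B = V_A × (R3‖R_L)/(R2 + R3‖R_L) = 2.667 × 230.4/886.4 = 0.693 V.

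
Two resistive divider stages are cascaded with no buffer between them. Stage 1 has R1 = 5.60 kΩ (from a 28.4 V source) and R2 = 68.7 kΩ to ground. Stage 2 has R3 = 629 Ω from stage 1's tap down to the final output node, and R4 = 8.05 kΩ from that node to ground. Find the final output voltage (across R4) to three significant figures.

Stage 2 presents R3+R4 = 8679 Ω as a load on stage 1's tap.
Stage 1's lower leg becomes R2‖(R3+R4) = 7706 Ω, so V_mid = 28.4 × 7706/13310 = 16.45 V.
Stage 2 is itself unloaded: V_out = V_mid × R4/(R3+R4) = 16.45 × 8050/8679 = 15.3 V.

V_out ≈ 15.3 V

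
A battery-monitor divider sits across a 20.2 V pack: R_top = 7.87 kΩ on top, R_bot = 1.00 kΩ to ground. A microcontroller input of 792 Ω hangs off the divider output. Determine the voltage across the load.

The load sits in parallel with R_bot: R_bot‖R_L = (1000 × 792) / (1000 + 792) = 442.0 Ω.
V_out = 20.2 × 442.0 / (7870 + 442.0) = 20.2 × 442.0/8312 = 1.07 V.
(Unloaded it would have been 2.28 V.)

V_out ≈ 1.07 V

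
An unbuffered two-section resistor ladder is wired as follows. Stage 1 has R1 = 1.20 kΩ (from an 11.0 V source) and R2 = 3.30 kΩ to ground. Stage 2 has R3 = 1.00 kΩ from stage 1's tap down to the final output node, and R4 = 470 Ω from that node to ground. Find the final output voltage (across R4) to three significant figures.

Stage 2 presents R3+R4 = 1470 Ω as a load on stage 1's tap.
Stage 1's lower leg becomes R2‖(R3+R4) = 1017 Ω, so V_mid = 11.0 × 1017/2217 = 5.046 V.
Stage 2 is itself unloaded: V_out = V_mid × R4/(R3+R4) = 5.046 × 470/1470 = 1.61 V.

V_out ≈ 1.61 V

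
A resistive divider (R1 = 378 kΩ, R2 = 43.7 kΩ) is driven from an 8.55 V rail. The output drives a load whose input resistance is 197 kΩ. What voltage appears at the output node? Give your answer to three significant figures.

The load sits in parallel with R2: R2‖R_L = (43.7 × 197) / (43.7 + 197) = 35.77 kΩ.
V_out = 8.55 × 35.77 / (378 + 35.77) = 8.55 × 35.77/413.8 = 0.739 V.
(Unloaded it would have been 0.886 V.)

V_out ≈ 0.739 V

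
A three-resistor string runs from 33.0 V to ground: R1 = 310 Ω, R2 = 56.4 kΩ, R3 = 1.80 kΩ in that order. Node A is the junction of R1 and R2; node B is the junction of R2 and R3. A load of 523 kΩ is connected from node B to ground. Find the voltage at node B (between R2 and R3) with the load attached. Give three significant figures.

At node B, R3 is in parallel with the load: R3‖R_L = 1794 Ω.
Below node A the resistance is R2 + (R3‖R_L) = 58190 Ω, so V_A = 33.0 × 58190/58500 = 32.83 V.
Then V_B = V_A × (R3‖R_L)/(R2 + R3‖R_L) = 32.83 × 1794/58190 = 1.01 V.

V ≈ 1.01 V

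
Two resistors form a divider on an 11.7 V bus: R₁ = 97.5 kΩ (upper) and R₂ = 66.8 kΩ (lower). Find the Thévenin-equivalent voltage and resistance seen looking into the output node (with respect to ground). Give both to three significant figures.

V_th = 4.76 V, R_th = 39.6 kΩ

V_th is the open-circuit tap voltage: 11.7 × 66.8/(97.5 + 66.8) = 4.76 V.
With the supply zeroed, R₁ and R₂ appear in parallel from the tap: R_th = R₁‖R₂ = (97.5 × 66.8)/164.3 = 39.6 kΩ.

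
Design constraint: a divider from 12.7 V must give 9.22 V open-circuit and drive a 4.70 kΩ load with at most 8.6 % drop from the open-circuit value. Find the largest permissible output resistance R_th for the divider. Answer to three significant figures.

R_th ≤ 442 Ω

Loading drop = R_th/(R_th + R_L) ≤ 0.0860, so R_th ≤ R_L · ε/(1−ε) = 4.70 kΩ × 0.0860/0.9140 = 442 Ω.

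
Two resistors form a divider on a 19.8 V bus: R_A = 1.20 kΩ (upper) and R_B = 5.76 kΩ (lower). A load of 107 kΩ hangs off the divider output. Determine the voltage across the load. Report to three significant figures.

The load sits in parallel with R_B: R_B‖R_L = (5.76 × 107) / (5.76 + 107) = 5.466 kΩ.
V_out = 19.8 × 5.466 / (1.20 + 5.466) = 19.8 × 5.466/6.666 = 16.2 V.

V_out ≈ 16.2 V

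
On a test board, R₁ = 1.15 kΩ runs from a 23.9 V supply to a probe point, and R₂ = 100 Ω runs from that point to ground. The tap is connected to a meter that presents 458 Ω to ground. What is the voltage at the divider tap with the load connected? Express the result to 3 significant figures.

V_out ≈ 1.59 V

The load sits in parallel with R₂: R₂‖R_L = (100 × 458) / (100 + 458) = 82.08 Ω.
V_out = 23.9 × 82.08 / (1150 + 82.08) = 23.9 × 82.08/1232 = 1.59 V.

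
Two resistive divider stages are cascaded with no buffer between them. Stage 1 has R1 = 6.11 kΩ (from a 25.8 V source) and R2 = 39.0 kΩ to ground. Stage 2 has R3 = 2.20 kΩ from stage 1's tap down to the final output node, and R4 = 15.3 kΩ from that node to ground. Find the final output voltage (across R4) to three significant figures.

Stage 2 presents R3+R4 = 17.50 kΩ as a load on stage 1's tap.
Stage 1's lower leg becomes R2‖(R3+R4) = 12.08 kΩ, so V_mid = 25.8 × 12.08/18.19 = 17.13 V.
Stage 2 is itself unloaded: V_out = V_mid × R4/(R3+R4) = 17.13 × 15.3/17.50 = 15.0 V.

V_out ≈ 15.0 V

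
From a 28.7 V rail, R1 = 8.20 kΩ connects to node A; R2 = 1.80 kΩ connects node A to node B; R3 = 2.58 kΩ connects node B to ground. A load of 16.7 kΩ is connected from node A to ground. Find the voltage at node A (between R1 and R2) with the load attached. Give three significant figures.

V ≈ 8.53 V

Below node A the series string R2+R3 = 4.380 kΩ sits in parallel with the 16.7 kΩ load: 3.470 kΩ.
V_A = 28.7 × 3.470/(8.20 + 3.470) = 8.53 V.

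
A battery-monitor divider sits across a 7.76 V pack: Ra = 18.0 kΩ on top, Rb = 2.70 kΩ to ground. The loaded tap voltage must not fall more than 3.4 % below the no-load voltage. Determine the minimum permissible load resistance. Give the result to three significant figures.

Output resistance R_th = Ra‖Rb = (18.0 × 2.70)/20.70 = 2.348 kΩ.
The fractional drop is R_th/(R_th + R_L); requiring this ≤ 0.0340 gives R_L ≥ R_th(1/0.0340 − 1) = 2.348 × 28.41 = 66.7 kΩ.

R_L(min) ≈ 66.7 kΩ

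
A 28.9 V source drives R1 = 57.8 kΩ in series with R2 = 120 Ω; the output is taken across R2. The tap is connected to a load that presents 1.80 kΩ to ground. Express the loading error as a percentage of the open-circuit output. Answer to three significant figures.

6.24 %

The divider's output (Thévenin) resistance is R1‖R2 = 119.8 Ω.
Fractional drop under load = R_th/(R_th + R_L) = 119.8 / (119.8 + 1800) = 0.06238.
So the output falls by 6.24 %.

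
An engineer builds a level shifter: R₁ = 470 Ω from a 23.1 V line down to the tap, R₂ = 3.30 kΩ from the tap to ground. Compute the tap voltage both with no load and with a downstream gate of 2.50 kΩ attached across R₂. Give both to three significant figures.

Unloaded: 20.2 V; loaded: 17.4 V

Open-circuit: V = 23.1 × 3300/(470 + 3300) = 20.2 V.
With the load, R₂ becomes R₂‖R_L = 1422 Ω, so V = 23.1 × 1422/1892 = 17.4 V.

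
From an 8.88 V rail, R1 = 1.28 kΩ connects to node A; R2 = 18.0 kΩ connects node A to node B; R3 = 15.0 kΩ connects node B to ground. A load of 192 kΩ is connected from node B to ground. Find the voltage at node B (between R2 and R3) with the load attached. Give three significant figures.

At node B, R3 is in parallel with the load: R3‖R_L = 13.91 kΩ.
Below node A the resistance is R2 + (R3‖R_L) = 31.91 kΩ, so V_A = 8.88 × 31.91/33.19 = 8.538 V.
Then V_B = V_A × (R3‖R_L)/(R2 + R3‖R_L) = 8.538 × 13.91/31.91 = 3.72 V.

V ≈ 3.72 V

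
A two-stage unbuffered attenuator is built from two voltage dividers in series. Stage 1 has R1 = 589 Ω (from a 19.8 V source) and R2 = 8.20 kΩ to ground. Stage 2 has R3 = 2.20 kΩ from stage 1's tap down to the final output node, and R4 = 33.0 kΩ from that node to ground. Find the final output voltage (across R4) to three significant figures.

Stage 2 presents R3+R4 = 35200 Ω as a load on stage 1's tap.
Stage 1's lower leg becomes R2‖(R3+R4) = 6651 Ω, so V_mid = 19.8 × 6651/7240 = 18.19 V.
Stage 2 is itself unloaded: V_out = V_mid × R4/(R3+R4) = 18.19 × 33000/35200 = 17.1 V.

V_out ≈ 17.1 V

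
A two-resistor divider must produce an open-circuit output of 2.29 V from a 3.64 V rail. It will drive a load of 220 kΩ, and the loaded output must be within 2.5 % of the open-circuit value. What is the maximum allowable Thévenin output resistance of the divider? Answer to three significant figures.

R_th ≤ 5.64 kΩ

Loading drop = R_th/(R_th + R_L) ≤ 0.0250, so R_th ≤ R_L · ε/(1−ε) = 220 kΩ × 0.0250/0.9750 = 5.64 kΩ.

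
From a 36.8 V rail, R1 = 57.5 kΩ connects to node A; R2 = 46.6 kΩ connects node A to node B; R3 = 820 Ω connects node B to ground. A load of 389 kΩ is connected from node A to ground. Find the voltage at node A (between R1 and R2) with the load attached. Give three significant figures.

V ≈ 15.6 V

Below node A the series string R2+R3 = 47420 Ω sits in parallel with the 389000 Ω load: 42270 Ω.
V_A = 36.8 × 42270/(57500 + 42270) = 15.6 V.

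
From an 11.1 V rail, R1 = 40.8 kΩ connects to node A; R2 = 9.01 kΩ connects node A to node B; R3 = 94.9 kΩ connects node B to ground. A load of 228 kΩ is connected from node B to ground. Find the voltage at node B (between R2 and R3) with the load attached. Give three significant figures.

At node B, R3 is in parallel with the load: R3‖R_L = 67.01 kΩ.
Below node A the resistance is R2 + (R3‖R_L) = 76.02 kΩ, so V_A = 11.1 × 76.02/116.8 = 7.223 V.
Then V_B = V_A × (R3‖R_L)/(R2 + R3‖R_L) = 7.223 × 67.01/76.02 = 6.37 V.

V ≈ 6.37 V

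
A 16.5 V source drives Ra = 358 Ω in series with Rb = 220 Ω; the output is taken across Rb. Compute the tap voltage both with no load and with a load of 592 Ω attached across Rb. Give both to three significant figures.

Unloaded: 6.28 V; loaded: 5.11 V

Open-circuit: V = 16.5 × 220/(358 + 220) = 6.28 V.
With the load, Rb becomes Rb‖R_L = 160.4 Ω, so V = 16.5 × 160.4/518.4 = 5.11 V.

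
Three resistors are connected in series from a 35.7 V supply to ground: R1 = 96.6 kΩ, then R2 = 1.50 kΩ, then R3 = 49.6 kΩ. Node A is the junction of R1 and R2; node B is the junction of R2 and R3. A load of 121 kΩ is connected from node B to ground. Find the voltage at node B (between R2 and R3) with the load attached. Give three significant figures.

At node B, R3 is in parallel with the load: R3‖R_L = 35.18 kΩ.
Below node A the resistance is R2 + (R3‖R_L) = 36.68 kΩ, so V_A = 35.7 × 36.68/133.3 = 9.825 V.
Then V_B = V_A × (R3‖R_L)/(R2 + R3‖R_L) = 9.825 × 35.18/36.68 = 9.42 V.

V ≈ 9.42 V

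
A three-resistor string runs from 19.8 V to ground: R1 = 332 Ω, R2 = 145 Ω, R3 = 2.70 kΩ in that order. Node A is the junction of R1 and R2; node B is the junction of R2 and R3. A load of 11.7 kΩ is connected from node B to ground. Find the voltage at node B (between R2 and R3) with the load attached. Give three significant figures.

At node B, R3 is in parallel with the load: R3‖R_L = 2194 Ω.
Below node A the resistance is R2 + (R3‖R_L) = 2339 Ω, so V_A = 19.8 × 2339/2671 = 17.34 V.
Then V_B = V_A × (R3‖R_L)/(R2 + R3‖R_L) = 17.34 × 2194/2339 = 16.3 V.

V ≈ 16.3 V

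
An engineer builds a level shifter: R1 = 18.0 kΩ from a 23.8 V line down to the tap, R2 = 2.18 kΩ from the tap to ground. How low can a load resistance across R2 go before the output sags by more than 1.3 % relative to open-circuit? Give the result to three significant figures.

Output resistance R_th = R1‖R2 = (18.0 × 2.18)/20.18 = 1.944 kΩ.
The fractional drop is R_th/(R_th + R_L); requiring this ≤ 0.0130 gives R_L ≥ R_th(1/0.0130 − 1) = 1.944 × 75.92 = 148 kΩ.

R_L(min) ≈ 148 kΩ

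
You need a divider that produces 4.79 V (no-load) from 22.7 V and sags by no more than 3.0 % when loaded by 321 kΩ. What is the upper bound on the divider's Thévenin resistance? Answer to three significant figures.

R_th ≤ 9.93 kΩ

Loading drop = R_th/(R_th + R_L) ≤ 0.0300, so R_th ≤ R_L · ε/(1−ε) = 321 kΩ × 0.0300/0.9700 = 9.93 kΩ.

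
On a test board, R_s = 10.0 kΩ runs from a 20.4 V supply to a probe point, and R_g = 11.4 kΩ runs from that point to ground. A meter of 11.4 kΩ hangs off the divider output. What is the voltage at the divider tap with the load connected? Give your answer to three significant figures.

The load sits in parallel with R_g: R_g‖R_L = (11.4 × 11.4) / (11.4 + 11.4) = 5.700 kΩ.
V_out = 20.4 × 5.700 / (10.0 + 5.700) = 20.4 × 5.700/15.70 = 7.41 V.
(Unloaded it would have been 10.9 V.)

V_out ≈ 7.41 V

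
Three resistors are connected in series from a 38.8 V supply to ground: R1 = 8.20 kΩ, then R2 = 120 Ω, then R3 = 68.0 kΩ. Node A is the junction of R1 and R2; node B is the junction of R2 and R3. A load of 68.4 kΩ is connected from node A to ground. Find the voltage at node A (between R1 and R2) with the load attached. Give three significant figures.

V ≈ 31.3 V

Below node A the series string R2+R3 = 68120 Ω sits in parallel with the 68400 Ω load: 34130 Ω.
V_A = 38.8 × 34130/(8200 + 34130) = 31.3 V.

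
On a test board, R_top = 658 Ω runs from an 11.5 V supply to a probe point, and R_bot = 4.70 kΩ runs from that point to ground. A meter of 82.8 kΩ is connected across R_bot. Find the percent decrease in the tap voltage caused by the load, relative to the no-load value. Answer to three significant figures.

0.692 %

The divider's output (Thévenin) resistance is R_top‖R_bot = 577.2 Ω.
Fractional drop under load = R_th/(R_th + R_L) = 577.2 / (577.2 + 82800) = 0.006923.
So the output falls by 0.692 %.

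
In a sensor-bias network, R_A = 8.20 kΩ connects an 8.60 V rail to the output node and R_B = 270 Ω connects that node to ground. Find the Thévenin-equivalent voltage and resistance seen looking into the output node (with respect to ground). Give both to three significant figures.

V_th is the open-circuit tap voltage: 8.60 × 270/(8200 + 270) = 0.274 V.
With the supply zeroed, R_A and R_B appear in parallel from the tap: R_th = R_A‖R_B = (8200 × 270)/8470 = 261 Ω.

V_th = 0.274 V, R_th = 261 Ω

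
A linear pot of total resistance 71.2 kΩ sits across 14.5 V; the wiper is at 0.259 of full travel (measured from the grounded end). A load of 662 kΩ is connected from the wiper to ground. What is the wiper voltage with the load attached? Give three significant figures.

V ≈ 3.68 V

The wiper splits the pot into (1−α)R = 52.76 kΩ above and αR = 18.44 kΩ below.
Lower section ‖ load = 17.94 kΩ.
V_wiper = 14.5 × 17.94/(52.76 + 17.94) = 3.68 V.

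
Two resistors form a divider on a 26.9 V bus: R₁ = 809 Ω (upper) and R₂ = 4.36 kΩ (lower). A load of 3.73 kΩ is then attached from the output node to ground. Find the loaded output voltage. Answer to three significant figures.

The load sits in parallel with R₂: R₂‖R_L = (4360 × 3730) / (4360 + 3730) = 2010 Ω.
V_out = 26.9 × 2010 / (809 + 2010) = 26.9 × 2010/2819 = 19.2 V.

V_out ≈ 19.2 V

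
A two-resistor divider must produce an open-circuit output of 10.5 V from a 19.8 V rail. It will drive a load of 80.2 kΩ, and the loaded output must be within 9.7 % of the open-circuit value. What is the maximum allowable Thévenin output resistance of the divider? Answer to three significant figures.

Loading drop = R_th/(R_th + R_L) ≤ 0.0970, so R_th ≤ R_L · ε/(1−ε) = 80.2 kΩ × 0.0970/0.9030 = 8.62 kΩ.

R_th ≤ 8.62 kΩ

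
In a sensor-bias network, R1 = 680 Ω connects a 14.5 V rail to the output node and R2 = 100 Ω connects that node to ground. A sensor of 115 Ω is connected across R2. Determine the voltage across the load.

V_out ≈ 1.06 V

The load sits in parallel with R2: R2‖R_L = (100 × 115) / (100 + 115) = 53.49 Ω.
V_out = 14.5 × 53.49 / (680 + 53.49) = 14.5 × 53.49/733.5 = 1.06 V.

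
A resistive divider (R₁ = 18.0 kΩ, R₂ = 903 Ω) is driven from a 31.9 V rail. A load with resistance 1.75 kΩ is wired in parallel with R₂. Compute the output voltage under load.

V_out ≈ 1.02 V

The load sits in parallel with R₂: R₂‖R_L = (903 × 1750) / (903 + 1750) = 595.6 Ω.
V_out = 31.9 × 595.6 / (18000 + 595.6) = 31.9 × 595.6/18600 = 1.02 V.
(Unloaded it would have been 1.52 V.)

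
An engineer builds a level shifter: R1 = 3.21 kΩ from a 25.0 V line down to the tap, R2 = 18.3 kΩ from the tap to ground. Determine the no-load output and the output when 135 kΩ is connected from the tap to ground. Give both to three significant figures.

Open-circuit: V = 25.0 × 18.3/(3.21 + 18.3) = 21.3 V.
With the load, R2 becomes R2‖R_L = 16.12 kΩ, so V = 25.0 × 16.12/19.33 = 20.8 V.

Unloaded: 21.3 V; loaded: 20.8 V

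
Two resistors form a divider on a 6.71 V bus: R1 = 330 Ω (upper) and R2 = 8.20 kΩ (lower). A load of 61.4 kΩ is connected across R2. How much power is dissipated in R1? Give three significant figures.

Total resistance from the source is R1 + (R2‖R_L) = 7564 Ω, so I = 6.71/7564 Ω = 0.8871 mA.
P = I²·R1 = (0.8871 mA)² × 330 Ω = 0.260 mW.

P ≈ 0.260 mW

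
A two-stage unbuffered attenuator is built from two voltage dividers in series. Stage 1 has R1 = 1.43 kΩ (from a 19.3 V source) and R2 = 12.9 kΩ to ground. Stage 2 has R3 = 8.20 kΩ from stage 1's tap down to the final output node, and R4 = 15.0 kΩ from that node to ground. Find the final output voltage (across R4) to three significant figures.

V_out ≈ 10.6 V

Stage 2 presents R3+R4 = 23.20 kΩ as a load on stage 1's tap.
Stage 1's lower leg becomes R2‖(R3+R4) = 8.290 kΩ, so V_mid = 19.3 × 8.290/9.720 = 16.46 V.
Stage 2 is itself unloaded: V_out = V_mid × R4/(R3+R4) = 16.46 × 15.0/23.20 = 10.6 V.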